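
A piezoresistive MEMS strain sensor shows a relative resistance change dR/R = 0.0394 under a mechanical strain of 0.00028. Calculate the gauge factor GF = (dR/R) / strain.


Step 1: Identify values.
dR/R = 0.0394, strain = 0.00028
Step 2: GF = (dR/R) / strain = 0.0394 / 0.00028
GF = 140.7


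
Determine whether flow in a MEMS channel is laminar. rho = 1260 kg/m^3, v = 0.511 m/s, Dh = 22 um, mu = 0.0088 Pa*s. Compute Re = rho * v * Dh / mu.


Step 1: Convert Dh to meters: Dh = 22e-6 m
Step 2: Re = rho * v * Dh / mu
Re = 1260 * 0.511 * 22e-6 / 0.0088
Re = 1.61
Since Re = 1.61 is below ~2300, the flow is laminar.


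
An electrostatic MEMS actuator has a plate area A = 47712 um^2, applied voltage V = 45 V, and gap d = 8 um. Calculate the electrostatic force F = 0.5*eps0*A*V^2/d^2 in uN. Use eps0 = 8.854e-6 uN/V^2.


Step 1: Identify parameters.
eps0 = 8.854e-6 uN/V^2, A = 47712 um^2, V = 45 V, d = 8 um
Step 2: Compute V^2 = 45^2 = 2025
Step 3: Compute d^2 = 8^2 = 64
Step 4: F = 0.5 * 8.854e-6 * 47712 * 2025 / 64
F = 6.683 uN


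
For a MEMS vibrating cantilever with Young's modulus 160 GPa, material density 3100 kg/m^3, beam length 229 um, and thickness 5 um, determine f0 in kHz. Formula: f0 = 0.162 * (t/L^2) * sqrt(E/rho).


Step 1: Convert units to SI.
t_SI = 5e-6 m, L_SI = 229e-6 m
Step 2: Calculate sqrt(E/rho).
sqrt(160e9 / 3100) = 7184.21 m/s
Step 3: Compute f0.
f0 = 0.162 * 5e-6 / (229e-6)^2 * 7184.21 = 110966.8 Hz = 110.97 kHz


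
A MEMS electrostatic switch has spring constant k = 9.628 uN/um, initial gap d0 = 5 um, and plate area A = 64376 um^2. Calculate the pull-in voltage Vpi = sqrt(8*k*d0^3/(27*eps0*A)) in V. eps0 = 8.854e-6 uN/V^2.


Step 1: Compute numerator: 8 * k * d0^3 = 8 * 9.628 * 5^3 = 9628.0
Step 2: Compute denominator: 27 * eps0 * A = 27 * 8.854e-6 * 64376 = 15.389598
Step 3: Vpi = sqrt(9628.0 / 15.389598)
Vpi = 25.01 V


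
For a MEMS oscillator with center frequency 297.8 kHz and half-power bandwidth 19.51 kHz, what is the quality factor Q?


Step 1: Q = f0 / bandwidth
Step 2: Q = 297.8 / 19.51
Q = 15.3


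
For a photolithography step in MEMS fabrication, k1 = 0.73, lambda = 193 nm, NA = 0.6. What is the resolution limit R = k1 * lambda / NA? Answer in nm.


Step 1: Identify values: k1 = 0.73, lambda = 193 nm, NA = 0.6
Step 2: R = k1 * lambda / NA
R = 0.73 * 193 / 0.6
R = 234.8 nm


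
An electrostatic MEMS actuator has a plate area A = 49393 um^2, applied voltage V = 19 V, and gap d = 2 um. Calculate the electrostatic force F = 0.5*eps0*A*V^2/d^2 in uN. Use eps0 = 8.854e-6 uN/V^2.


Step 1: Identify parameters.
eps0 = 8.854e-6 uN/V^2, A = 49393 um^2, V = 19 V, d = 2 um
Step 2: Compute V^2 = 19^2 = 361
Step 3: Compute d^2 = 2^2 = 4
Step 4: F = 0.5 * 8.854e-6 * 49393 * 361 / 4
F = 19.734 uN


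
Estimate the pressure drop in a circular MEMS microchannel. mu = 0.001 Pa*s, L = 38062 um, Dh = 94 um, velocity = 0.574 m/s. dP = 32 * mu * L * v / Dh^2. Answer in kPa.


Step 1: Convert to SI: L = 38062e-6 m, Dh = 94e-6 m
Step 2: dP = 32 * 0.001 * 38062e-6 * 0.574 / (94e-6)^2
Step 3: dP = 79122.09 Pa
Step 4: Convert to kPa: dP = 79.12 kPa


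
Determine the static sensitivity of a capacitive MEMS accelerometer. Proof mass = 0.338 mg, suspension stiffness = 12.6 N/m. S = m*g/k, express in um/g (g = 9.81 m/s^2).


Step 1: Convert mass: m = 0.338 mg = 3.38e-07 kg
Step 2: S = m * g / k = 3.38e-07 * 9.81 / 12.6
Step 3: S = 2.63e-07 m/g
Step 4: Convert to um/g: S = 0.263 um/g


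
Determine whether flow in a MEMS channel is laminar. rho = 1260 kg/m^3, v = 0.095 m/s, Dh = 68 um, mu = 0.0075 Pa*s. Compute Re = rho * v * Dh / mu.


Step 1: Convert Dh to meters: Dh = 68e-6 m
Step 2: Re = rho * v * Dh / mu
Re = 1260 * 0.095 * 68e-6 / 0.0075
Re = 1.085
Since Re = 1.085 is below ~2300, the flow is laminar.


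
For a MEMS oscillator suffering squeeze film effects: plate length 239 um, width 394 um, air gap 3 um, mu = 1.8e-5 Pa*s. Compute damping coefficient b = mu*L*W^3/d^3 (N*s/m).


Step 1: Convert to SI.
L = 239e-6 m, W = 394e-6 m, d = 3e-6 m
Step 2: W^3 = (394e-6)^3 = 6.12e-11 m^3
Step 3: d^3 = (3e-6)^3 = 2.70e-17 m^3
Step 4: b = 1.8e-5 * 239e-6 * 6.12e-11 / 2.70e-17
b = 9.75e-03 N*s/m


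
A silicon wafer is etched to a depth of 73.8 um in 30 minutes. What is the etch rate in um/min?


Step 1: Etch rate = depth / time
Step 2: rate = 73.8 / 30
rate = 2.46 um/min


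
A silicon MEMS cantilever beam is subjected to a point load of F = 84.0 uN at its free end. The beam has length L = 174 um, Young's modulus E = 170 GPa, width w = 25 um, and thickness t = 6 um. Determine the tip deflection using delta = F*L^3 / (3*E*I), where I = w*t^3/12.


Step 1: Calculate the second moment of area.
I = w * t^3 / 12 = 25 * 6^3 / 12 = 450.0 um^4
Step 2: Convert E to consistent units (1 GPa = 1000 uN/um^2).
E = 170 GPa = 170000 uN/um^2
Step 3: Calculate tip deflection.
delta = F * L^3 / (3 * E * I)
delta = 84.0 * 174^3 / (3 * 170000 * 450.0)
delta = 1.9282 um


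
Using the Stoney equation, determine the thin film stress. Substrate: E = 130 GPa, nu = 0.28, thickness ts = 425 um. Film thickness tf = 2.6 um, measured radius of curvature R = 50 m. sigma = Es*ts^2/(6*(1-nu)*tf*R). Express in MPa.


Step 1: Compute numerator: Es * ts^2 = 130 * 425^2 = 23481250 (GPa*um^2)
Step 2: Compute denominator (R in um): 6*(1-nu)*tf*R = 6*0.72*2.6*50e6 = 561600000.0 (um^2)
Step 3: sigma (GPa) = 23481250 / 561600000.0 = 4.1811e-02 GPa
Step 4: Convert to MPa (x1000): sigma = 41.8 MPa


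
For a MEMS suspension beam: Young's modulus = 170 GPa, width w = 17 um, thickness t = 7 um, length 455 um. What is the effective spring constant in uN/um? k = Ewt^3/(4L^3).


Step 1: Convert E to consistent units (1 GPa = 1000 uN/um^2).
E = 170 GPa = 170000 uN/um^2
Step 2: Compute t^3 = 7^3 = 343
Step 3: Compute L^3 = 455^3 = 94196375
Step 4: k = 170000 * 17 * 343 / (4 * 94196375)
k = 2.6309 uN/um


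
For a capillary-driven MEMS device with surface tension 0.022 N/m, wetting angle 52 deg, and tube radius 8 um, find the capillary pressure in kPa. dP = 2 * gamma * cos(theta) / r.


Step 1: cos(52 deg) = 0.6157
Step 2: Convert r to m: r = 8e-6 m
Step 3: dP = 2 * 0.022 * 0.6157 / 8e-6 = 3386.4 Pa
Step 4: Convert Pa to kPa (divide by 1000).
dP = 3.39 kPa


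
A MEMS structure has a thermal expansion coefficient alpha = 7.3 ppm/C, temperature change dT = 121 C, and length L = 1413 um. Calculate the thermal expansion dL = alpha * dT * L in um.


Step 1: Convert CTE: alpha = 7.3 ppm/C = 7.3e-6 /C
Step 2: dL = 7.3e-6 * 121 * 1413
dL = 1.2481 um


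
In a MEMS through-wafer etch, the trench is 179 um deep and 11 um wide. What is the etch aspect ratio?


Step 1: AR = depth / width
Step 2: AR = 179 / 11
AR = 16.3


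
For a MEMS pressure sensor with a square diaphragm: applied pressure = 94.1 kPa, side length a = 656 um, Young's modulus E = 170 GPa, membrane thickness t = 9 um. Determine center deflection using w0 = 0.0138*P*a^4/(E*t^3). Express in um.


Step 1: Convert pressure to compatible units (E is in GPa, so P in GPa).
P = 94.1 kPa = 94.1e-6 GPa
Step 2: Compute numerator: 0.0138 * P * a^4.
a^4 = 656^4 = 185189072896
numerator = 0.0138 * 94.1e-6 * 185189072896 = 2.404828e+05
Step 3: Compute denominator: E * t^3 = 170 * 9^3 = 123930
Step 4: w0 = numerator / denominator = 2.404828e+05 / 123930 = 1.9405 um


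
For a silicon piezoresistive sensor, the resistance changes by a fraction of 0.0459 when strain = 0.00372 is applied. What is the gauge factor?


Step 1: Identify values.
dR/R = 0.0459, strain = 0.00372
Step 2: GF = (dR/R) / strain = 0.0459 / 0.00372
GF = 12.3


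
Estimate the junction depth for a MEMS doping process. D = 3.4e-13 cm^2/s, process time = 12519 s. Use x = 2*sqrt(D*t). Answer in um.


Step 1: Compute D*t = 3.4e-13 * 12519 = 4.25646e-09 cm^2
Step 2: sqrt(D*t) = 6.52416e-05 cm
Step 3: x = 2 * 6.52416e-05 cm = 1.304832e-04 cm
Step 4: Convert to um (1 cm = 1e4 um): x = 1.305 um


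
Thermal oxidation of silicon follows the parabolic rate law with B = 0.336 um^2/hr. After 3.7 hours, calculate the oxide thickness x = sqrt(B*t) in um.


Step 1: Compute B*t = 0.336 * 3.7 = 1.2432
Step 2: x = sqrt(1.2432)
x = 1.115 um


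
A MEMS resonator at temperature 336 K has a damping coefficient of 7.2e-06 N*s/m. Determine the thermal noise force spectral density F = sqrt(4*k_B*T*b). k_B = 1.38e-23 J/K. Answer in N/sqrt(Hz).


Step 1: Compute 4 * k_B * T * b
= 4 * 1.38e-23 * 336 * 7.2e-06
= 1.3354e-25 N^2/Hz
Step 2: F_noise = sqrt(1.3354e-25)
F_noise = 3.65e-13 N/sqrt(Hz)


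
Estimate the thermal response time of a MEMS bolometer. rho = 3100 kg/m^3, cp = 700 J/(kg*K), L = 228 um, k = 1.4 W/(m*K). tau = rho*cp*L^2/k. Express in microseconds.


Step 1: Convert L to m: L = 228e-6 m
Step 2: L^2 = (228e-6)^2 = 5.1984e-08 m^2
Step 3: tau = 3100 * 700 * 5.1984e-08 / 1.4 = 8.05752e-02 s
Step 4: Convert to microseconds (multiply by 1e6).
tau = 80575.2 us


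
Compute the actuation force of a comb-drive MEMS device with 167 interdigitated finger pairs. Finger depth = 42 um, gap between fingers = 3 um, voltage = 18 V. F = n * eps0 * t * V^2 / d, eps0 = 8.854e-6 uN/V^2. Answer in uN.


Step 1: Parameters: n=167, eps0=8.854e-6 uN/V^2, t=42 um, V=18 V, d=3 um
Step 2: V^2 = 324
Step 3: F = 167 * 8.854e-6 * 42 * 324 / 3
F = 6.707 uN


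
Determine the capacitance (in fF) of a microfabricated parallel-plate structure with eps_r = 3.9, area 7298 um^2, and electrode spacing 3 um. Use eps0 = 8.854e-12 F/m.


Step 1: Convert area to m^2: A = 7298e-12 m^2
Step 2: Convert gap to m: d = 3e-6 m
Step 3: C = eps0 * eps_r * A / d
C = 8.854e-12 * 3.9 * 7298e-12 / 3e-6
Step 4: Convert to fF (multiply by 1e15).
C = 84.0 fF


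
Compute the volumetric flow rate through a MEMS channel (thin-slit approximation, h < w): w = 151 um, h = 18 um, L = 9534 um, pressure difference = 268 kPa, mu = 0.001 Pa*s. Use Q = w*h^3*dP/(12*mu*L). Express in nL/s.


Step 1: Convert all dimensions to SI (meters).
w = 151e-6 m, h = 18e-6 m, L = 9534e-6 m, dP = 268e3 Pa
Step 2: Q = w * h^3 * dP / (12 * mu * L)
Q = 151e-6 * (18e-6)^3 * 268e3 / (12 * 0.001 * 9534e-6) = 2.06287476e-09 m^3/s
Step 3: Convert Q from m^3/s to nL/s (1 m^3 = 1e12 nL, so multiply by 1e12).
Q = 2062.875 nL/s


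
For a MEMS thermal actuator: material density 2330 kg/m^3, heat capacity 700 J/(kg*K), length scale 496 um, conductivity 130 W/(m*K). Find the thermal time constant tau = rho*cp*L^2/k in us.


Step 1: Convert L to m: L = 496e-6 m
Step 2: L^2 = (496e-6)^2 = 2.46016e-07 m^2
Step 3: tau = 2330 * 700 * 2.46016e-07 / 130 = 3.08655458e-03 s
Step 4: Convert to microseconds (multiply by 1e6).
tau = 3086.555 us


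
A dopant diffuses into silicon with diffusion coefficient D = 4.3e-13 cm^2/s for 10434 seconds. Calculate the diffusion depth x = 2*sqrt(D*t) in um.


Step 1: Compute D*t = 4.3e-13 * 10434 = 4.48662e-09 cm^2
Step 2: sqrt(D*t) = 6.6982e-05 cm
Step 3: x = 2 * 6.6982e-05 cm = 1.33964e-04 cm
Step 4: Convert to um (1 cm = 1e4 um): x = 1.34 um


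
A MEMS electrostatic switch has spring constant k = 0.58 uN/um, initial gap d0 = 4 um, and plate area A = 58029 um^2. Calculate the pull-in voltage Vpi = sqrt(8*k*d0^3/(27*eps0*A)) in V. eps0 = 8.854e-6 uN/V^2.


Step 1: Compute numerator: 8 * k * d0^3 = 8 * 0.58 * 4^3 = 296.96
Step 2: Compute denominator: 27 * eps0 * A = 27 * 8.854e-6 * 58029 = 13.872297
Step 3: Vpi = sqrt(296.96 / 13.872297)
Vpi = 4.63 V


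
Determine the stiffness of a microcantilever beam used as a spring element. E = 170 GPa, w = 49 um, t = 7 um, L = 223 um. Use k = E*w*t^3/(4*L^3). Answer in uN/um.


Step 1: Convert E to consistent units (1 GPa = 1000 uN/um^2).
E = 170 GPa = 170000 uN/um^2
Step 2: Compute t^3 = 7^3 = 343
Step 3: Compute L^3 = 223^3 = 11089567
Step 4: k = 170000 * 49 * 343 / (4 * 11089567)
k = 64.4117 uN/um


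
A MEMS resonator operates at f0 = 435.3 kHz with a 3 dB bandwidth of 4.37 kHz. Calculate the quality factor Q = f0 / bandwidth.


Step 1: Q = f0 / bandwidth
Step 2: Q = 435.3 / 4.37
Q = 99.6


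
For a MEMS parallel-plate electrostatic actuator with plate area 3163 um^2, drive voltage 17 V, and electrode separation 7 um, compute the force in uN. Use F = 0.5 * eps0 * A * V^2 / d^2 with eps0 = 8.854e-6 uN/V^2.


Step 1: Identify parameters.
eps0 = 8.854e-6 uN/V^2, A = 3163 um^2, V = 17 V, d = 7 um
Step 2: Compute V^2 = 17^2 = 289
Step 3: Compute d^2 = 7^2 = 49
Step 4: F = 0.5 * 8.854e-6 * 3163 * 289 / 49
F = 0.083 uN


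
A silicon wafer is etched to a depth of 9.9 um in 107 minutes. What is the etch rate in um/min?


Step 1: Etch rate = depth / time
Step 2: rate = 9.9 / 107
rate = 0.093 um/min


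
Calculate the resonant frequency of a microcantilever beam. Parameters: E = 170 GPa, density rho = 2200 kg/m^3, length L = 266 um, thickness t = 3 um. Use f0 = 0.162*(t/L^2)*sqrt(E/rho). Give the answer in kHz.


Step 1: Convert units to SI.
t_SI = 3e-6 m, L_SI = 266e-6 m
Step 2: Calculate sqrt(E/rho).
sqrt(170e9 / 2200) = 8790.49 m/s
Step 3: Compute f0.
f0 = 0.162 * 3e-6 / (266e-6)^2 * 8790.49 = 60379.0 Hz = 60.38 kHz


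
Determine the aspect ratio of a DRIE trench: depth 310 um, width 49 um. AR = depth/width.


Step 1: AR = depth / width
Step 2: AR = 310 / 49
AR = 6.3


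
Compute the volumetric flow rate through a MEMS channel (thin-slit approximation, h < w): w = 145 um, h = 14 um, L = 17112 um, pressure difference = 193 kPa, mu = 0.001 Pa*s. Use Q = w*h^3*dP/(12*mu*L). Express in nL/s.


Step 1: Convert all dimensions to SI (meters).
w = 145e-6 m, h = 14e-6 m, L = 17112e-6 m, dP = 193e3 Pa
Step 2: Q = w * h^3 * dP / (12 * mu * L)
Q = 145e-6 * (14e-6)^3 * 193e3 / (12 * 0.001 * 17112e-6) = 3.7396194e-10 m^3/s
Step 3: Convert Q from m^3/s to nL/s (1 m^3 = 1e12 nL, so multiply by 1e12).
Q = 373.962 nL/s


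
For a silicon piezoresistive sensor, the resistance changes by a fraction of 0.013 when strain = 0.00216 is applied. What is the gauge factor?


Step 1: Identify values.
dR/R = 0.013, strain = 0.00216
Step 2: GF = (dR/R) / strain = 0.013 / 0.00216
GF = 6.0


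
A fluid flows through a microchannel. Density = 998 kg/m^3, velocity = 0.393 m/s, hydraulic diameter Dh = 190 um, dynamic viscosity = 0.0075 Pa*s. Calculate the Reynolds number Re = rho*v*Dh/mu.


Step 1: Convert Dh to meters: Dh = 190e-6 m
Step 2: Re = rho * v * Dh / mu
Re = 998 * 0.393 * 190e-6 / 0.0075
Re = 9.936


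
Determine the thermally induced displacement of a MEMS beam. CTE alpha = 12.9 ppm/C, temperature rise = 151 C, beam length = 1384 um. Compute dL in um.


Step 1: Convert CTE: alpha = 12.9 ppm/C = 12.9e-6 /C
Step 2: dL = 12.9e-6 * 151 * 1384
dL = 2.6959 um


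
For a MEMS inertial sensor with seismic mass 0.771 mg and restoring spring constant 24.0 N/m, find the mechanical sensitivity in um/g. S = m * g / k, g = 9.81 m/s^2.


Step 1: Convert mass: m = 0.771 mg = 7.71e-07 kg
Step 2: S = m * g / k = 7.71e-07 * 9.81 / 24.0
Step 3: S = 3.15e-07 m/g
Step 4: Convert to um/g: S = 0.315 um/g


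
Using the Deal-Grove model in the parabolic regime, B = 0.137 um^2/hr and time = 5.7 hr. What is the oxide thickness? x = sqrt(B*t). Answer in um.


Step 1: Compute B*t = 0.137 * 5.7 = 0.7809
Step 2: x = sqrt(0.7809)
x = 0.884 um


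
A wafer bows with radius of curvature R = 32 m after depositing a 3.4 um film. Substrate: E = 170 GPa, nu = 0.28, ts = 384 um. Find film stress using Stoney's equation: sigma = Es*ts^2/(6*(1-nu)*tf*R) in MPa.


Step 1: Compute numerator: Es * ts^2 = 170 * 384^2 = 25067520 (GPa*um^2)
Step 2: Compute denominator (R in um): 6*(1-nu)*tf*R = 6*0.72*3.4*32e6 = 470016000.0 (um^2)
Step 3: sigma (GPa) = 25067520 / 470016000.0 = 5.3333e-02 GPa
Step 4: Convert to MPa (x1000): sigma = 53.3 MPa


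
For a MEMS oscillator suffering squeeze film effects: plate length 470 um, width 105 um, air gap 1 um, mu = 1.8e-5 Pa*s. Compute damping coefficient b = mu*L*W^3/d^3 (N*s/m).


Step 1: Convert to SI.
L = 470e-6 m, W = 105e-6 m, d = 1e-6 m
Step 2: W^3 = (105e-6)^3 = 1.16e-12 m^3
Step 3: d^3 = (1e-6)^3 = 1.00e-18 m^3
Step 4: b = 1.8e-5 * 470e-6 * 1.16e-12 / 1.00e-18
b = 9.79e-03 N*s/m


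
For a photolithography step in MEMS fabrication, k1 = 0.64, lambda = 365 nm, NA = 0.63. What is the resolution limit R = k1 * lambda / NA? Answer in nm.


Step 1: Identify values: k1 = 0.64, lambda = 365 nm, NA = 0.63
Step 2: R = k1 * lambda / NA
R = 0.64 * 365 / 0.63
R = 370.8 nm


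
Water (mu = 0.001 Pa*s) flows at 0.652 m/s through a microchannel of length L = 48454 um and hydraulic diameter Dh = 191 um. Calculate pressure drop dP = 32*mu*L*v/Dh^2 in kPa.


Step 1: Convert to SI: L = 48454e-6 m, Dh = 191e-6 m
Step 2: dP = 32 * 0.001 * 48454e-6 * 0.652 / (191e-6)^2
Step 3: dP = 27711.53 Pa
Step 4: Convert to kPa: dP = 27.71 kPa


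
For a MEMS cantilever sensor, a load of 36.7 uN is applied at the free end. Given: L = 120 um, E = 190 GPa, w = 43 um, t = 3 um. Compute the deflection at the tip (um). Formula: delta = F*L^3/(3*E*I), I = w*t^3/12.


Step 1: Calculate the second moment of area.
I = w * t^3 / 12 = 43 * 3^3 / 12 = 96.75 um^4
Step 2: Convert E to consistent units (1 GPa = 1000 uN/um^2).
E = 190 GPa = 190000 uN/um^2
Step 3: Calculate tip deflection.
delta = F * L^3 / (3 * E * I)
delta = 36.7 * 120^3 / (3 * 190000 * 96.75)
delta = 1.15 um


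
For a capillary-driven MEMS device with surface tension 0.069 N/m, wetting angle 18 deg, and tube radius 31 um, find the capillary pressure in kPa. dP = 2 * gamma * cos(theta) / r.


Step 1: cos(18 deg) = 0.9511
Step 2: Convert r to m: r = 31e-6 m
Step 3: dP = 2 * 0.069 * 0.9511 / 31e-6 = 4233.9 Pa
Step 4: Convert Pa to kPa (divide by 1000).
dP = 4.23 kPa


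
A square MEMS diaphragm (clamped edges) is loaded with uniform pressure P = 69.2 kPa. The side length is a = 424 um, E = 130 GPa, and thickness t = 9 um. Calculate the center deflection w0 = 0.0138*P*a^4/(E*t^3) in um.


Step 1: Convert pressure to compatible units (E is in GPa, so P in GPa).
P = 69.2 kPa = 69.2e-6 GPa
Step 2: Compute numerator: 0.0138 * P * a^4.
a^4 = 424^4 = 32319410176
numerator = 0.0138 * 69.2e-6 * 32319410176 = 3.08637e+04
Step 3: Compute denominator: E * t^3 = 130 * 9^3 = 94770
Step 4: w0 = numerator / denominator = 3.08637e+04 / 94770 = 0.3257 um


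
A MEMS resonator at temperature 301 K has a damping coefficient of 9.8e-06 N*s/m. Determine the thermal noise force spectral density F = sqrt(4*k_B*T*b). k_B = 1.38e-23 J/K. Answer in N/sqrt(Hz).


Step 1: Compute 4 * k_B * T * b
= 4 * 1.38e-23 * 301 * 9.8e-06
= 1.6283e-25 N^2/Hz
Step 2: F_noise = sqrt(1.6283e-25)
F_noise = 4.04e-13 N/sqrt(Hz)


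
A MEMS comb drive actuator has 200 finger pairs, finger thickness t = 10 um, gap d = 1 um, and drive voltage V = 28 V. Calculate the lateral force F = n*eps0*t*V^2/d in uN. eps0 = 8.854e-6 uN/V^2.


Step 1: Parameters: n=200, eps0=8.854e-6 uN/V^2, t=10 um, V=28 V, d=1 um
Step 2: V^2 = 784
Step 3: F = 200 * 8.854e-6 * 10 * 784 / 1
F = 13.883 uN


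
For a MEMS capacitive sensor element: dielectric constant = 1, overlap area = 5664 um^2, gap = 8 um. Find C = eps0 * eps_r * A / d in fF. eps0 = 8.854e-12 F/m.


Step 1: Convert area to m^2: A = 5664e-12 m^2
Step 2: Convert gap to m: d = 8e-6 m
Step 3: C = eps0 * eps_r * A / d
C = 8.854e-12 * 1 * 5664e-12 / 8e-6
Step 4: Convert to fF (multiply by 1e15).
C = 6.27 fF


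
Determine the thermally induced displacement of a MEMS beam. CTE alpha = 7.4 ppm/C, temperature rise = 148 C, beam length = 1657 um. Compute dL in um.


Step 1: Convert CTE: alpha = 7.4 ppm/C = 7.4e-6 /C
Step 2: dL = 7.4e-6 * 148 * 1657
dL = 1.8147 um


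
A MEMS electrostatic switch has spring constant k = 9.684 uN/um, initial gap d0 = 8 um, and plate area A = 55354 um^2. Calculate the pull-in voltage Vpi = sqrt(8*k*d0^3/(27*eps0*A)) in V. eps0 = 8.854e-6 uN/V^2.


Step 1: Compute numerator: 8 * k * d0^3 = 8 * 9.684 * 8^3 = 39665.664
Step 2: Compute denominator: 27 * eps0 * A = 27 * 8.854e-6 * 55354 = 13.232817
Step 3: Vpi = sqrt(39665.664 / 13.232817)
Vpi = 54.75 V


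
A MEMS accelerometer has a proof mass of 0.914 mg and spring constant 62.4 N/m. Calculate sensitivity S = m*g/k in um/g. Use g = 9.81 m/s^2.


Step 1: Convert mass: m = 0.914 mg = 9.14e-07 kg
Step 2: S = m * g / k = 9.14e-07 * 9.81 / 62.4
Step 3: S = 1.44e-07 m/g
Step 4: Convert to um/g: S = 0.144 um/g


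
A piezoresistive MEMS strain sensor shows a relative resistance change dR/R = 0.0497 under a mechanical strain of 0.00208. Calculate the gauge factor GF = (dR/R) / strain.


Step 1: Identify values.
dR/R = 0.0497, strain = 0.00208
Step 2: GF = (dR/R) / strain = 0.0497 / 0.00208
GF = 23.9


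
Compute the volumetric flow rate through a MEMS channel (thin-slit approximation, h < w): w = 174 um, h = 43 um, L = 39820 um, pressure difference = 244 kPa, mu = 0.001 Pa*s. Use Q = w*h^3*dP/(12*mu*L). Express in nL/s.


Step 1: Convert all dimensions to SI (meters).
w = 174e-6 m, h = 43e-6 m, L = 39820e-6 m, dP = 244e3 Pa
Step 2: Q = w * h^3 * dP / (12 * mu * L)
Q = 174e-6 * (43e-6)^3 * 244e3 / (12 * 0.001 * 39820e-6) = 7.06418297e-09 m^3/s
Step 3: Convert Q from m^3/s to nL/s (1 m^3 = 1e12 nL, so multiply by 1e12).
Q = 7064.183 nL/s


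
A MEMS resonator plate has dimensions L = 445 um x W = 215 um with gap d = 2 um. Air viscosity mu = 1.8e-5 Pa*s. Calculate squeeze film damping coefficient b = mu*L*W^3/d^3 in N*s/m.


Step 1: Convert to SI.
L = 445e-6 m, W = 215e-6 m, d = 2e-6 m
Step 2: W^3 = (215e-6)^3 = 9.94e-12 m^3
Step 3: d^3 = (2e-6)^3 = 8.00e-18 m^3
Step 4: b = 1.8e-5 * 445e-6 * 9.94e-12 / 8.00e-18
b = 9.95e-03 N*s/m


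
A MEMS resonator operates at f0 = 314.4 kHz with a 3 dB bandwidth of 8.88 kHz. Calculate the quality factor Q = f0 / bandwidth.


Step 1: Q = f0 / bandwidth
Step 2: Q = 314.4 / 8.88
Q = 35.4


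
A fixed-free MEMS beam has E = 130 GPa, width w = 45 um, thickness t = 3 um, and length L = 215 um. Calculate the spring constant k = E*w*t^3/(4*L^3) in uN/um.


Step 1: Convert E to consistent units (1 GPa = 1000 uN/um^2).
E = 130 GPa = 130000 uN/um^2
Step 2: Compute t^3 = 3^3 = 27
Step 3: Compute L^3 = 215^3 = 9938375
Step 4: k = 130000 * 45 * 27 / (4 * 9938375)
k = 3.9732 uN/um


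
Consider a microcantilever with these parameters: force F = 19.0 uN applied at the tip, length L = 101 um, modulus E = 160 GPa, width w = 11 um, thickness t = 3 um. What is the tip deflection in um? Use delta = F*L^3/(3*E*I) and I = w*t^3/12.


Step 1: Calculate the second moment of area.
I = w * t^3 / 12 = 11 * 3^3 / 12 = 24.75 um^4
Step 2: Convert E to consistent units (1 GPa = 1000 uN/um^2).
E = 160 GPa = 160000 uN/um^2
Step 3: Calculate tip deflection.
delta = F * L^3 / (3 * E * I)
delta = 19.0 * 101^3 / (3 * 160000 * 24.75)
delta = 1.6478 um


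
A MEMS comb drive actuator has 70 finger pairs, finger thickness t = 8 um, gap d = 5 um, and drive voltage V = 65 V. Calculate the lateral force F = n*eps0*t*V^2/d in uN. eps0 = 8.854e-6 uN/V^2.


Step 1: Parameters: n=70, eps0=8.854e-6 uN/V^2, t=8 um, V=65 V, d=5 um
Step 2: V^2 = 4225
Step 3: F = 70 * 8.854e-6 * 8 * 4225 / 5
F = 4.19 uN


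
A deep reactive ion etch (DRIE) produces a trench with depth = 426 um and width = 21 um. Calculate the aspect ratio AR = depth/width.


Step 1: AR = depth / width
Step 2: AR = 426 / 21
AR = 20.3


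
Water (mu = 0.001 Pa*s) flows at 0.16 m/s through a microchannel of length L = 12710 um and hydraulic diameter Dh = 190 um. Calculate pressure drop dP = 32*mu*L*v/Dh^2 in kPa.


Step 1: Convert to SI: L = 12710e-6 m, Dh = 190e-6 m
Step 2: dP = 32 * 0.001 * 12710e-6 * 0.16 / (190e-6)^2
Step 3: dP = 1802.64 Pa
Step 4: Convert to kPa: dP = 1.8 kPa


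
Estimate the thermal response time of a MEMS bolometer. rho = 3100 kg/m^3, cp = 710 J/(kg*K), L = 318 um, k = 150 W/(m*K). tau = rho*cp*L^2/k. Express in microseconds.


Step 1: Convert L to m: L = 318e-6 m
Step 2: L^2 = (318e-6)^2 = 1.01124e-07 m^2
Step 3: tau = 3100 * 710 * 1.01124e-07 / 150 = 1.48382616e-03 s
Step 4: Convert to microseconds (multiply by 1e6).
tau = 1483.826 us


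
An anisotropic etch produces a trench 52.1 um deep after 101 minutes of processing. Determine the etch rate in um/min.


Step 1: Etch rate = depth / time
Step 2: rate = 52.1 / 101
rate = 0.516 um/min


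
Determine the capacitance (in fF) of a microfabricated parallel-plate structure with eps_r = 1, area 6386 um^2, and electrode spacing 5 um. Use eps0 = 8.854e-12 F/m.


Step 1: Convert area to m^2: A = 6386e-12 m^2
Step 2: Convert gap to m: d = 5e-6 m
Step 3: C = eps0 * eps_r * A / d
C = 8.854e-12 * 1 * 6386e-12 / 5e-6
Step 4: Convert to fF (multiply by 1e15).
C = 11.31 fF


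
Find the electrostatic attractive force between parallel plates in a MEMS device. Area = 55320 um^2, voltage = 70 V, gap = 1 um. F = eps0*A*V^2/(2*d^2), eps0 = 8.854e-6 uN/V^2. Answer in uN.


Step 1: Identify parameters.
eps0 = 8.854e-6 uN/V^2, A = 55320 um^2, V = 70 V, d = 1 um
Step 2: Compute V^2 = 70^2 = 4900
Step 3: Compute d^2 = 1^2 = 1
Step 4: F = 0.5 * 8.854e-6 * 55320 * 4900 / 1
F = 1200.018 uN


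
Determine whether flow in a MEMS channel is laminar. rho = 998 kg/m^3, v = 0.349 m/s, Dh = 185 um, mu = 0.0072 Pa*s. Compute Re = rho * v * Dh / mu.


Step 1: Convert Dh to meters: Dh = 185e-6 m
Step 2: Re = rho * v * Dh / mu
Re = 998 * 0.349 * 185e-6 / 0.0072
Re = 8.949
Since Re = 8.949 is below ~2300, the flow is laminar.


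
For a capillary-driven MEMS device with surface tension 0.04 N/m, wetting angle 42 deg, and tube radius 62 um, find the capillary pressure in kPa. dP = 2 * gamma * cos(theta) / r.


Step 1: cos(42 deg) = 0.7431
Step 2: Convert r to m: r = 62e-6 m
Step 3: dP = 2 * 0.04 * 0.7431 / 62e-6 = 958.8 Pa
Step 4: Convert Pa to kPa (divide by 1000).
dP = 0.96 kPa


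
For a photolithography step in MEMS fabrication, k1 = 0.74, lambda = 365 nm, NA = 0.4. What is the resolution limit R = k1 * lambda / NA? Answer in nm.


Step 1: Identify values: k1 = 0.74, lambda = 365 nm, NA = 0.4
Step 2: R = k1 * lambda / NA
R = 0.74 * 365 / 0.4
R = 675.3 nm


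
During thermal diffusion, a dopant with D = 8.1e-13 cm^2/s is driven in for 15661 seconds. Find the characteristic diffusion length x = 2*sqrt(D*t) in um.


Step 1: Compute D*t = 8.1e-13 * 15661 = 1.268541e-08 cm^2
Step 2: sqrt(D*t) = 1.1263e-04 cm
Step 3: x = 2 * 1.1263e-04 cm = 2.2526e-04 cm
Step 4: Convert to um (1 cm = 1e4 um): x = 2.253 um


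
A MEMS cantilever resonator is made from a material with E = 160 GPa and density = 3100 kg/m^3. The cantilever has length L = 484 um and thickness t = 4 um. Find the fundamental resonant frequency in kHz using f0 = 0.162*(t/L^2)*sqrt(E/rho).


Step 1: Convert units to SI.
t_SI = 4e-6 m, L_SI = 484e-6 m
Step 2: Calculate sqrt(E/rho).
sqrt(160e9 / 3100) = 7184.21 m/s
Step 3: Compute f0.
f0 = 0.162 * 4e-6 / (484e-6)^2 * 7184.21 = 19873.0 Hz = 19.87 kHz


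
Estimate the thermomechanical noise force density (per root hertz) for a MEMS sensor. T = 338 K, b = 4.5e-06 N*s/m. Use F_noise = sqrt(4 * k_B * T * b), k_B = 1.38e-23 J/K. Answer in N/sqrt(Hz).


Step 1: Compute 4 * k_B * T * b
= 4 * 1.38e-23 * 338 * 4.5e-06
= 8.3959e-26 N^2/Hz
Step 2: F_noise = sqrt(8.3959e-26)
F_noise = 2.90e-13 N/sqrt(Hz)


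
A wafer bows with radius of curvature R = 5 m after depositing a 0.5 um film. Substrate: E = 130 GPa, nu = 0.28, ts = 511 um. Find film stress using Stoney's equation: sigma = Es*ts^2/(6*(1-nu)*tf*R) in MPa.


Step 1: Compute numerator: Es * ts^2 = 130 * 511^2 = 33945730 (GPa*um^2)
Step 2: Compute denominator (R in um): 6*(1-nu)*tf*R = 6*0.72*0.5*5e6 = 10800000.0 (um^2)
Step 3: sigma (GPa) = 33945730 / 10800000.0 = 3.143123e+00 GPa
Step 4: Convert to MPa (x1000): sigma = 3143.1 MPa


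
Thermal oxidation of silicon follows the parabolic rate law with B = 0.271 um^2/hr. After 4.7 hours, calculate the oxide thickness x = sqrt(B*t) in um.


Step 1: Compute B*t = 0.271 * 4.7 = 1.2737
Step 2: x = sqrt(1.2737)
x = 1.129 um


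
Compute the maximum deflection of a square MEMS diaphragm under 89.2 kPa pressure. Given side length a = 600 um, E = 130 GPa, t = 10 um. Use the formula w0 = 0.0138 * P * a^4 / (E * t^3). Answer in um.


Step 1: Convert pressure to compatible units (E is in GPa, so P in GPa).
P = 89.2 kPa = 89.2e-6 GPa
Step 2: Compute numerator: 0.0138 * P * a^4.
a^4 = 600^4 = 129600000000
numerator = 0.0138 * 89.2e-6 * 129600000000 = 1.595324e+05
Step 3: Compute denominator: E * t^3 = 130 * 10^3 = 130000
Step 4: w0 = numerator / denominator = 1.595324e+05 / 130000 = 1.2272 um


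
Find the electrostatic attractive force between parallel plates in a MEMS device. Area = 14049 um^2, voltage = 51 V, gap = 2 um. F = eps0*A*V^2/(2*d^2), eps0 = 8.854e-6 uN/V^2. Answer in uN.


Step 1: Identify parameters.
eps0 = 8.854e-6 uN/V^2, A = 14049 um^2, V = 51 V, d = 2 um
Step 2: Compute V^2 = 51^2 = 2601
Step 3: Compute d^2 = 2^2 = 4
Step 4: F = 0.5 * 8.854e-6 * 14049 * 2601 / 4
F = 40.442 uN


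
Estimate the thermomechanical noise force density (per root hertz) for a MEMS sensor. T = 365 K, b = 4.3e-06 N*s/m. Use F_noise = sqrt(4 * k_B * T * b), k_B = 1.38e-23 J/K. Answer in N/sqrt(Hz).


Step 1: Compute 4 * k_B * T * b
= 4 * 1.38e-23 * 365 * 4.3e-06
= 8.6636e-26 N^2/Hz
Step 2: F_noise = sqrt(8.6636e-26)
F_noise = 2.94e-13 N/sqrt(Hz)


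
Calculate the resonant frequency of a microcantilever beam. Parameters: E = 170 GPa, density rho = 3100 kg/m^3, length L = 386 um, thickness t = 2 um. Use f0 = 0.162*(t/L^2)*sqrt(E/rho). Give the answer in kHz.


Step 1: Convert units to SI.
t_SI = 2e-6 m, L_SI = 386e-6 m
Step 2: Calculate sqrt(E/rho).
sqrt(170e9 / 3100) = 7405.32 m/s
Step 3: Compute f0.
f0 = 0.162 * 2e-6 / (386e-6)^2 * 7405.32 = 16103.3 Hz = 16.1 kHz


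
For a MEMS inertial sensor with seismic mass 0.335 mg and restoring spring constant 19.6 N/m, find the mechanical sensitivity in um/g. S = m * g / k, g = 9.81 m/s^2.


Step 1: Convert mass: m = 0.335 mg = 3.35e-07 kg
Step 2: S = m * g / k = 3.35e-07 * 9.81 / 19.6
Step 3: S = 1.68e-07 m/g
Step 4: Convert to um/g: S = 0.168 um/g


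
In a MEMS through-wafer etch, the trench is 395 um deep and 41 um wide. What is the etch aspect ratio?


Step 1: AR = depth / width
Step 2: AR = 395 / 41
AR = 9.6


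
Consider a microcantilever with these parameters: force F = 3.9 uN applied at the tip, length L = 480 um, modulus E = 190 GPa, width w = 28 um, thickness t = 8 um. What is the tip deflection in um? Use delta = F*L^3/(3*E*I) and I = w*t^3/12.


Step 1: Calculate the second moment of area.
I = w * t^3 / 12 = 28 * 8^3 / 12 = 1194.6667 um^4
Step 2: Convert E to consistent units (1 GPa = 1000 uN/um^2).
E = 190 GPa = 190000 uN/um^2
Step 3: Calculate tip deflection.
delta = F * L^3 / (3 * E * I)
delta = 3.9 * 480^3 / (3 * 190000 * 1194.6667)
delta = 0.6334 um


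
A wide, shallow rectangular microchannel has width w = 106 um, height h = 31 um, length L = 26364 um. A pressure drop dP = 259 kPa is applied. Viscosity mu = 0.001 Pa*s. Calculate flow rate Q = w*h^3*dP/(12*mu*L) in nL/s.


Step 1: Convert all dimensions to SI (meters).
w = 106e-6 m, h = 31e-6 m, L = 26364e-6 m, dP = 259e3 Pa
Step 2: Q = w * h^3 * dP / (12 * mu * L)
Q = 106e-6 * (31e-6)^3 * 259e3 / (12 * 0.001 * 26364e-6) = 2.5852239e-09 m^3/s
Step 3: Convert Q from m^3/s to nL/s (1 m^3 = 1e12 nL, so multiply by 1e12).
Q = 2585.224 nL/s


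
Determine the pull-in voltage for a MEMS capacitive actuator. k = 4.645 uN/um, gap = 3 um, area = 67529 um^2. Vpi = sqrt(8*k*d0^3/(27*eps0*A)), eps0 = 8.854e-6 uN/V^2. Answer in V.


Step 1: Compute numerator: 8 * k * d0^3 = 8 * 4.645 * 3^3 = 1003.32
Step 2: Compute denominator: 27 * eps0 * A = 27 * 8.854e-6 * 67529 = 16.143348
Step 3: Vpi = sqrt(1003.32 / 16.143348)
Vpi = 7.88 V


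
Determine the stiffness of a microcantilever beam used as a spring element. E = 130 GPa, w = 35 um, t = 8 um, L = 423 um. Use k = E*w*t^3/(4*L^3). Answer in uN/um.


Step 1: Convert E to consistent units (1 GPa = 1000 uN/um^2).
E = 130 GPa = 130000 uN/um^2
Step 2: Compute t^3 = 8^3 = 512
Step 3: Compute L^3 = 423^3 = 75686967
Step 4: k = 130000 * 35 * 512 / (4 * 75686967)
k = 7.6949 uN/um


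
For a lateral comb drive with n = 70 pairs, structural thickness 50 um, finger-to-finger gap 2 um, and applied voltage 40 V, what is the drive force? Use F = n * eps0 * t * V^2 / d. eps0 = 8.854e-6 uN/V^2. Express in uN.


Step 1: Parameters: n=70, eps0=8.854e-6 uN/V^2, t=50 um, V=40 V, d=2 um
Step 2: V^2 = 1600
Step 3: F = 70 * 8.854e-6 * 50 * 1600 / 2
F = 24.791 uN


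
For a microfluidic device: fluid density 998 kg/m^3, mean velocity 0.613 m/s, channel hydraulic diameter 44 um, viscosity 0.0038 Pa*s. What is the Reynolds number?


Step 1: Convert Dh to meters: Dh = 44e-6 m
Step 2: Re = rho * v * Dh / mu
Re = 998 * 0.613 * 44e-6 / 0.0038
Re = 7.084


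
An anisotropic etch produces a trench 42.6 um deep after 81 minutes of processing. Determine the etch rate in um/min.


Step 1: Etch rate = depth / time
Step 2: rate = 42.6 / 81
rate = 0.526 um/min


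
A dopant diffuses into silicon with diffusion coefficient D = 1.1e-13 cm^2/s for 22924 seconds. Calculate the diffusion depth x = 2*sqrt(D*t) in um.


Step 1: Compute D*t = 1.1e-13 * 22924 = 2.52164e-09 cm^2
Step 2: sqrt(D*t) = 5.02159e-05 cm
Step 3: x = 2 * 5.02159e-05 cm = 1.004318e-04 cm
Step 4: Convert to um (1 cm = 1e4 um): x = 1.004 um


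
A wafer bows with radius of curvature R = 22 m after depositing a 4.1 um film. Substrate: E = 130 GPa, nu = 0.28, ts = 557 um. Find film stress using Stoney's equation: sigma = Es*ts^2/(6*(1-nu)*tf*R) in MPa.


Step 1: Compute numerator: Es * ts^2 = 130 * 557^2 = 40332370 (GPa*um^2)
Step 2: Compute denominator (R in um): 6*(1-nu)*tf*R = 6*0.72*4.1*22e6 = 389664000.0 (um^2)
Step 3: sigma (GPa) = 40332370 / 389664000.0 = 1.03506e-01 GPa
Step 4: Convert to MPa (x1000): sigma = 103.5 MPa


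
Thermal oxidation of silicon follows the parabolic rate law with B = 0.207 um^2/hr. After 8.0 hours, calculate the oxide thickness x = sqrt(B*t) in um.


Step 1: Compute B*t = 0.207 * 8.0 = 1.656
Step 2: x = sqrt(1.656)
x = 1.287 um


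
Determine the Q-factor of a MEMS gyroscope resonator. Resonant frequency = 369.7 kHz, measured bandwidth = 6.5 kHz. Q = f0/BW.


Step 1: Q = f0 / bandwidth
Step 2: Q = 369.7 / 6.5
Q = 56.9


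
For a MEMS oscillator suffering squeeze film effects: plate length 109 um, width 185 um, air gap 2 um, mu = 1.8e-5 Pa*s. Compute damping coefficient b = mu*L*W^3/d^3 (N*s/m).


Step 1: Convert to SI.
L = 109e-6 m, W = 185e-6 m, d = 2e-6 m
Step 2: W^3 = (185e-6)^3 = 6.33e-12 m^3
Step 3: d^3 = (2e-6)^3 = 8.00e-18 m^3
Step 4: b = 1.8e-5 * 109e-6 * 6.33e-12 / 8.00e-18
b = 1.55e-03 N*s/m


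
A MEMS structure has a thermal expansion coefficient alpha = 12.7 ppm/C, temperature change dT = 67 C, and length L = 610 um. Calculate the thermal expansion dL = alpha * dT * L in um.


Step 1: Convert CTE: alpha = 12.7 ppm/C = 12.7e-6 /C
Step 2: dL = 12.7e-6 * 67 * 610
dL = 0.519 um


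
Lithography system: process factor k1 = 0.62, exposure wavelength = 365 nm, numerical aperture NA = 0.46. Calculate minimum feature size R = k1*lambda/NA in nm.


Step 1: Identify values: k1 = 0.62, lambda = 365 nm, NA = 0.46
Step 2: R = k1 * lambda / NA
R = 0.62 * 365 / 0.46
R = 492.0 nm


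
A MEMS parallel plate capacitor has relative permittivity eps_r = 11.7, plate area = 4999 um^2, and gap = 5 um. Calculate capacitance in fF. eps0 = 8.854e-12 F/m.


Step 1: Convert area to m^2: A = 4999e-12 m^2
Step 2: Convert gap to m: d = 5e-6 m
Step 3: C = eps0 * eps_r * A / d
C = 8.854e-12 * 11.7 * 4999e-12 / 5e-6
Step 4: Convert to fF (multiply by 1e15).
C = 103.57 fF


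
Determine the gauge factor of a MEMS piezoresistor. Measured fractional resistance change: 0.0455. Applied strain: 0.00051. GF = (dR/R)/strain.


Step 1: Identify values.
dR/R = 0.0455, strain = 0.00051
Step 2: GF = (dR/R) / strain = 0.0455 / 0.00051
GF = 89.2


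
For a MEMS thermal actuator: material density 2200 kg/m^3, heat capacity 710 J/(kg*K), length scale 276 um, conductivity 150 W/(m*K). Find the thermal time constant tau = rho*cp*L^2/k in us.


Step 1: Convert L to m: L = 276e-6 m
Step 2: L^2 = (276e-6)^2 = 7.6176e-08 m^2
Step 3: tau = 2200 * 710 * 7.6176e-08 / 150 = 7.9324608e-04 s
Step 4: Convert to microseconds (multiply by 1e6).
tau = 793.246 us


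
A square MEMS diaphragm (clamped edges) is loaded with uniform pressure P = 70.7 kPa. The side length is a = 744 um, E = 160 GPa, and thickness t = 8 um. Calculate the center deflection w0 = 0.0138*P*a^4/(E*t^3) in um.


Step 1: Convert pressure to compatible units (E is in GPa, so P in GPa).
P = 70.7 kPa = 70.7e-6 GPa
Step 2: Compute numerator: 0.0138 * P * a^4.
a^4 = 744^4 = 306402103296
numerator = 0.0138 * 70.7e-6 * 306402103296 = 2.989443e+05
Step 3: Compute denominator: E * t^3 = 160 * 8^3 = 81920
Step 4: w0 = numerator / denominator = 2.989443e+05 / 81920 = 3.6492 um


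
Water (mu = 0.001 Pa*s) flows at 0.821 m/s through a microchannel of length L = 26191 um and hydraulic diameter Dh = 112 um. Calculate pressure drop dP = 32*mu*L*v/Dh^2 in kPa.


Step 1: Convert to SI: L = 26191e-6 m, Dh = 112e-6 m
Step 2: dP = 32 * 0.001 * 26191e-6 * 0.821 / (112e-6)^2
Step 3: dP = 54854.11 Pa
Step 4: Convert to kPa: dP = 54.85 kPa


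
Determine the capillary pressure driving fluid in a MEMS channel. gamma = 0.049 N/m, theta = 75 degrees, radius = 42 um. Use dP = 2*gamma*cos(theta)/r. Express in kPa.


Step 1: cos(75 deg) = 0.2588
Step 2: Convert r to m: r = 42e-6 m
Step 3: dP = 2 * 0.049 * 0.2588 / 42e-6 = 603.9 Pa
Step 4: Convert Pa to kPa (divide by 1000).
dP = 0.6 kPa


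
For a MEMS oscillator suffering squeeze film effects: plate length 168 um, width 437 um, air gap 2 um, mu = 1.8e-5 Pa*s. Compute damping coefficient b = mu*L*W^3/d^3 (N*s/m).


Step 1: Convert to SI.
L = 168e-6 m, W = 437e-6 m, d = 2e-6 m
Step 2: W^3 = (437e-6)^3 = 8.35e-11 m^3
Step 3: d^3 = (2e-6)^3 = 8.00e-18 m^3
Step 4: b = 1.8e-5 * 168e-6 * 8.35e-11 / 8.00e-18
b = 3.15e-02 N*s/m


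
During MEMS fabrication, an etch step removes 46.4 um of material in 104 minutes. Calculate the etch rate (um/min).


Step 1: Etch rate = depth / time
Step 2: rate = 46.4 / 104
rate = 0.446 um/min


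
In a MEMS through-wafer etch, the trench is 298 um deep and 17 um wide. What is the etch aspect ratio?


Step 1: AR = depth / width
Step 2: AR = 298 / 17
AR = 17.5


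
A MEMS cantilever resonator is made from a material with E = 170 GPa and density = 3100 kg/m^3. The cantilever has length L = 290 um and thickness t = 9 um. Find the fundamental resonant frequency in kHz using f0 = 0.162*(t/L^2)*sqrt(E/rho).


Step 1: Convert units to SI.
t_SI = 9e-6 m, L_SI = 290e-6 m
Step 2: Calculate sqrt(E/rho).
sqrt(170e9 / 3100) = 7405.32 m/s
Step 3: Compute f0.
f0 = 0.162 * 9e-6 / (290e-6)^2 * 7405.32 = 128382.4 Hz = 128.38 kHz


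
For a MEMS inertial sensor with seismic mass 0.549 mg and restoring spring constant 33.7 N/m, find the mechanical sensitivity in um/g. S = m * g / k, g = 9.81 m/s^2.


Step 1: Convert mass: m = 0.549 mg = 5.49e-07 kg
Step 2: S = m * g / k = 5.49e-07 * 9.81 / 33.7
Step 3: S = 1.60e-07 m/g
Step 4: Convert to um/g: S = 0.16 um/g


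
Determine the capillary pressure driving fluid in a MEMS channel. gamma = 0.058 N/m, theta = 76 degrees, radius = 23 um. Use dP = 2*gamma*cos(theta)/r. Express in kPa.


Step 1: cos(76 deg) = 0.2419
Step 2: Convert r to m: r = 23e-6 m
Step 3: dP = 2 * 0.058 * 0.2419 / 23e-6 = 1220.0 Pa
Step 4: Convert Pa to kPa (divide by 1000).
dP = 1.22 kPa


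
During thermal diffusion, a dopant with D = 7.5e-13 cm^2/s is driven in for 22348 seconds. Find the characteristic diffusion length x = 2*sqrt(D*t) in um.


Step 1: Compute D*t = 7.5e-13 * 22348 = 1.6761e-08 cm^2
Step 2: sqrt(D*t) = 1.29464e-04 cm
Step 3: x = 2 * 1.29464e-04 cm = 2.58928e-04 cm
Step 4: Convert to um (1 cm = 1e4 um): x = 2.589 um
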